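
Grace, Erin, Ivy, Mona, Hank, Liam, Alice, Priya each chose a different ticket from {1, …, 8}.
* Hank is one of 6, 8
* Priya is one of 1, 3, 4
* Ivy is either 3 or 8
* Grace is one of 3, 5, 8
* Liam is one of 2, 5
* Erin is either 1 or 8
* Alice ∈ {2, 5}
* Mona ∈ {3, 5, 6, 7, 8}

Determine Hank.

The 8 variables together cover exactly {1, 2, 3, 4, 5, 6, 7, 8} — 8 values for 8 variables — and 4 appears only in Priya's list, so Priya = 4.
The 7 still-open variables draw from only 7 values {1, 2, 3, 5, 6, 7, 8}, so each is used; only Erin can be 1, hence Erin = 1.
The 6 still-open variables draw from only 6 values {2, 3, 5, 6, 7, 8}, so each is used; only Mona can be 7, hence Mona = 7.
The 5 still-open variables draw from only 5 values {2, 3, 5, 6, 8}, so each is used; only Hank can be 6, hence Hank = 6.

6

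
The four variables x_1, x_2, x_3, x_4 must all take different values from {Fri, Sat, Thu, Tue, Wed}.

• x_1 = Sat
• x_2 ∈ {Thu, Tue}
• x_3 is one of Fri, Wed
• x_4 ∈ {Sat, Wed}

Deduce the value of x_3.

x_1's domain is down to {Sat}, so x_1 = Sat. Remove Sat from x_4.
x_4's domain is down to {Wed}, so x_4 = Wed. So x_3 can't be Wed.
So x_3 = Fri.

Fri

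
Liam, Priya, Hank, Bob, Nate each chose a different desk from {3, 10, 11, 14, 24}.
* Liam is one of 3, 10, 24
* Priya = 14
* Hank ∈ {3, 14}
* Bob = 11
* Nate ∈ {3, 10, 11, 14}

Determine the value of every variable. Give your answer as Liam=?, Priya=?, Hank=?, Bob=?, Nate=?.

Priya must be 14 (only option left). Remove 14 from Hank, Nate.
That leaves Hank = 3. Strike 3 from Liam, Nate.
Bob's domain is down to {11}, so Bob = 11. Eliminate 11 elsewhere: Nate.
Nate has just one choice, so Nate = 10. Eliminate 10 elsewhere: Liam.
That leaves Liam = 24.

Liam=24, Priya=14, Hank=3, Bob=11, Nate=10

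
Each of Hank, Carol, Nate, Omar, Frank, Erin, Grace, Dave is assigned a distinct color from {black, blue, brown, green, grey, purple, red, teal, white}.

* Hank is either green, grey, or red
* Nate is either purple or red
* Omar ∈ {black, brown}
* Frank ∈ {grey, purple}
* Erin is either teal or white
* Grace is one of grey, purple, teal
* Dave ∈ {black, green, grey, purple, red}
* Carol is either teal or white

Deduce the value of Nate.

red

The 8 variables draw from only 8 values {black, brown, green, grey, purple, red, teal, white}, so each is used; only Omar can be brown, hence Omar = brown.
The 7 still-open variables draw from only 7 values {black, green, grey, purple, red, teal, white}, so each is used; only Dave can be black, hence Dave = black.
Among the 6 still-open variables, green fits only Hank (and all 6 values in {green, grey, purple, red, teal, white} must be used), so Hank = green.
The 5 still-open variables draw from only 5 values {grey, purple, red, teal, white}, so each is used; only Nate can be red, hence Nate = red.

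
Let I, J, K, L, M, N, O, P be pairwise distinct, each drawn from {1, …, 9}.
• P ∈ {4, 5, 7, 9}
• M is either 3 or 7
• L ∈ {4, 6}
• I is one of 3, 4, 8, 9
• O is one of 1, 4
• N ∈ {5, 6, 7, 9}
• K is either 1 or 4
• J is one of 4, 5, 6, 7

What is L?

6

The 8 variables together cover exactly {1, 3, 4, 5, 6, 7, 8, 9} — 8 values for 8 variables — and 8 appears only in I's list, so I = 8.
The 7 still-open variables together cover exactly {1, 3, 4, 5, 6, 7, 9} — 7 values for 7 variables — and 3 appears only in M's list, so M = 3.
The 2 variables K and O are confined to {1, 4}, which locks those values in; drop them from J, L, P.
So L = 6.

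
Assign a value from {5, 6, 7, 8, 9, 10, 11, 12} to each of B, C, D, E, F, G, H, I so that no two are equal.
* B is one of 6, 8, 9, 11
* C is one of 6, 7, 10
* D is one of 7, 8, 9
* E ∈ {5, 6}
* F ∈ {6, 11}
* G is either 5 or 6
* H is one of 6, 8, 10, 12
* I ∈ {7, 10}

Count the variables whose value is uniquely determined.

2

Among the 8 variables, 12 fits only H (and all 8 values in {5, 6, 7, 8, 9, 10, 11, 12} must be used), so H = 12.
E and G share exactly the 2 values {5, 6}; by pigeonhole those values go to them, so strike 5, 6 from B, C, F.
F must be 11 (only option left). Strike 11 from B.
The 2 variables C and I are confined to {7, 10}, which locks those values in; drop them from D.
Determined: F=11, H=12. The other variables each still have more than one consistent value. That makes 2.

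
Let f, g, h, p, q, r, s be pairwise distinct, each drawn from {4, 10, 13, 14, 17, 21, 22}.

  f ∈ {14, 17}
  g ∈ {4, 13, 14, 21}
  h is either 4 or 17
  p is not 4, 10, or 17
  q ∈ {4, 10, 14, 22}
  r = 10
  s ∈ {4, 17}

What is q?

r's domain is down to {10}, so r = 10. So q can't be 10.
The 2 variables h and s are confined to {4, 17}, which locks those values in; drop them from f, g, q.
f must be 14 (only option left). So g, p, q can't be 14.
So q = 22.

22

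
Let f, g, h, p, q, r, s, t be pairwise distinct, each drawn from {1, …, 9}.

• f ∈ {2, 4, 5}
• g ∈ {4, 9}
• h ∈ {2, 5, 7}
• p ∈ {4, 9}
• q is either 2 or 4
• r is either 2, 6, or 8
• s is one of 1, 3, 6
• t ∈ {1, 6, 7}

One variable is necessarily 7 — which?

g and p between them cover only {4, 9} — a naked pair. Remove those values from f, q.
q must be 2 (only option left). So f, h, r can't be 2.
f must be 5 (only option left). Strike 5 from h.
So 7 goes to h.

h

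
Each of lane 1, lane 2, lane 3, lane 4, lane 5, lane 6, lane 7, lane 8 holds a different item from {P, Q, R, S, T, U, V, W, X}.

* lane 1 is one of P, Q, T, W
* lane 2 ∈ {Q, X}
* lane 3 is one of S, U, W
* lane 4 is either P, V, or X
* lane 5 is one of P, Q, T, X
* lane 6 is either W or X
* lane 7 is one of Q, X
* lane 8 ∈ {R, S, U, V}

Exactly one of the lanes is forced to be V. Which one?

The 2 variables lane 2 and lane 7 are confined to {Q, X}, which locks those values in; drop them from lane 1, lane 4, lane 5, lane 6.
lane 6's domain is down to {W}, so lane 6 = W. So lane 1, lane 3 can't be W.
lane 1 and lane 5 share exactly the 2 values {P, T}; by pigeonhole those values go to them, so strike P, T from lane 4.
So V goes to lane 4.

lane 4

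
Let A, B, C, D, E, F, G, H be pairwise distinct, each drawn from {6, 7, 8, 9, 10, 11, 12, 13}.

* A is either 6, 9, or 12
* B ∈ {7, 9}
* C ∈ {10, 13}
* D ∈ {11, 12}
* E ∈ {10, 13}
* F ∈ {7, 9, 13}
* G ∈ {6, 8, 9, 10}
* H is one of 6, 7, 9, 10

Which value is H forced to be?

6

Among the 8 variables, 8 fits only G (and all 8 values in {6, 7, 8, 9, 10, 11, 12, 13} must be used), so G = 8.
Among the 7 still-open variables, 11 fits only D (and all 7 values in {6, 7, 9, 10, 11, 12, 13} must be used), so D = 11.
The 6 still-open variables draw from only 6 values {6, 7, 9, 10, 12, 13}, so each is used; only A can be 12, hence A = 12.
Among the 5 still-open variables, 6 fits only H (and all 5 values in {6, 7, 9, 10, 13} must be used), so H = 6.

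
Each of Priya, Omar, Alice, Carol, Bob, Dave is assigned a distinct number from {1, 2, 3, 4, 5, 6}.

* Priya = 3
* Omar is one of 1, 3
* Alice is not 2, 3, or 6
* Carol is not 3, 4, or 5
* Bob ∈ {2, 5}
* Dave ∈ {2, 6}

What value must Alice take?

Priya's domain is down to {3}, so Priya = 3. Remove 3 from Omar.
Omar has just one choice, so Omar = 1. Eliminate 1 elsewhere: Alice, Carol.
The 4 still-open variables draw from only 4 values {2, 4, 5, 6}, so each is used; only Alice can be 4, hence Alice = 4.

4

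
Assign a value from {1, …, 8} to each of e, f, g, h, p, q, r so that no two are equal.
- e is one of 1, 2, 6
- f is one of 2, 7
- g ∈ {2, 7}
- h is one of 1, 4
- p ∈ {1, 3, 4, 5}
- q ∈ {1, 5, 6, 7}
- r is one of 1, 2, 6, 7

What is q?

The 7 variables draw from only 7 values {1, 2, 3, 4, 5, 6, 7}, so each is used; only p can be 3, hence p = 3.
The 6 still-open variables together cover exactly {1, 2, 4, 5, 6, 7} — 6 values for 6 variables — and 4 appears only in h's list, so h = 4.
The 5 still-open variables together cover exactly {1, 2, 5, 6, 7} — 5 values for 5 variables — and 5 appears only in q's list, so q = 5.

5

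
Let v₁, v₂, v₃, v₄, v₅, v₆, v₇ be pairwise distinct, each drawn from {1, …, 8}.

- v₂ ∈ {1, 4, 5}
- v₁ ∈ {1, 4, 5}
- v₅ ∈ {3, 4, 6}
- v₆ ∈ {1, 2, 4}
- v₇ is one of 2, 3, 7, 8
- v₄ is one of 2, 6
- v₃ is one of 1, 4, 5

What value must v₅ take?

v₁, v₂, v₃ between them cover only {1, 4, 5} — a naked triple. Remove those values from v₅, v₆.
v₆ must be 2 (only option left). So v₄, v₇ can't be 2.
That leaves v₄ = 6. Strike 6 from v₅.
So v₅ = 3.

3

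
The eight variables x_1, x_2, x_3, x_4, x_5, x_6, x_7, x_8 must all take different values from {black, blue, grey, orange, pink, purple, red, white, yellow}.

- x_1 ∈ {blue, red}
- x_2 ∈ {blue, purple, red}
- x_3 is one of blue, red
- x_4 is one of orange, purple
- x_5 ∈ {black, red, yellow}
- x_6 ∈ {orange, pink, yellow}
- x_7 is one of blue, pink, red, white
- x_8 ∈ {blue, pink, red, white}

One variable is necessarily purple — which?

x_2

The 8 variables together cover exactly {black, blue, orange, pink, purple, red, white, yellow} — 8 values for 8 variables — and black appears only in x_5's list, so x_5 = black.
The 7 still-open variables together cover exactly {blue, orange, pink, purple, red, white, yellow} — 7 values for 7 variables — and yellow appears only in x_6's list, so x_6 = yellow.
The 6 still-open variables together cover exactly {blue, orange, pink, purple, red, white} — 6 values for 6 variables — and orange appears only in x_4's list, so x_4 = orange.
The 5 still-open variables draw from only 5 values {blue, pink, purple, red, white}, so each is used; only x_2 can be purple, hence x_2 = purple.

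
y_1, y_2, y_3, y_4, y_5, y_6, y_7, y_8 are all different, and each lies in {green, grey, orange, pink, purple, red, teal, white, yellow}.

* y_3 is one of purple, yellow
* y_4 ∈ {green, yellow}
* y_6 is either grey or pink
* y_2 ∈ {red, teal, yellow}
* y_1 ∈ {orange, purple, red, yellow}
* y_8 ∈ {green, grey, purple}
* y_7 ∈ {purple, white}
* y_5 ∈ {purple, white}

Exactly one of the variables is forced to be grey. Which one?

y_5 and y_7 between them cover only {purple, white} — a naked pair. Remove those values from y_1, y_3, y_8.
y_3 must be yellow (only option left). Eliminate yellow elsewhere: y_1, y_2, y_4.
y_4 has just one choice, so y_4 = green. Strike green from y_8.
So grey goes to y_8.

y_8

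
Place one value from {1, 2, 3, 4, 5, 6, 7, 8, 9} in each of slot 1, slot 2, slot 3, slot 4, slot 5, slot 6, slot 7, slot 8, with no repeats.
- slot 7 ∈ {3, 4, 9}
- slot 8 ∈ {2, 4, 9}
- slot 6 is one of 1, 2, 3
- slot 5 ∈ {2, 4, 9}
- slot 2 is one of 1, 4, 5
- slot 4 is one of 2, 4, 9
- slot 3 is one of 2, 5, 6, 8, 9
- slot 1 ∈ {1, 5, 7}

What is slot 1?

7

The 3 variables slot 4, slot 5, slot 8 are confined to {2, 4, 9}, which locks those values in; drop them from slot 2, slot 3, slot 6, slot 7.
slot 7 has just one choice, so slot 7 = 3. So slot 6 can't be 3.
slot 6 has just one choice, so slot 6 = 1. So slot 1, slot 2 can't be 1.
slot 2 must be 5 (only option left). Remove 5 from slot 1, slot 3.
So slot 1 = 7.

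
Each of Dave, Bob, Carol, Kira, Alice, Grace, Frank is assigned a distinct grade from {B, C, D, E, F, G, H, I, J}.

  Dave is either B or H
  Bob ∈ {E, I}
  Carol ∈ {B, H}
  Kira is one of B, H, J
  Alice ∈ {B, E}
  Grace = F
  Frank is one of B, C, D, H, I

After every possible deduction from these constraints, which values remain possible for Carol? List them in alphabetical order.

B, H

Grace's domain is down to {F}, so Grace = F.
Dave and Carol share exactly the 2 values {B, H}; by pigeonhole those values go to them, so strike B, H from Kira, Alice, Frank.
Kira's domain is down to {J}, so Kira = J.
That leaves Alice = E. Eliminate E elsewhere: Bob.
Bob must be I (only option left). So Frank can't be I.
No further eliminations apply; Carol can still be any of B, H.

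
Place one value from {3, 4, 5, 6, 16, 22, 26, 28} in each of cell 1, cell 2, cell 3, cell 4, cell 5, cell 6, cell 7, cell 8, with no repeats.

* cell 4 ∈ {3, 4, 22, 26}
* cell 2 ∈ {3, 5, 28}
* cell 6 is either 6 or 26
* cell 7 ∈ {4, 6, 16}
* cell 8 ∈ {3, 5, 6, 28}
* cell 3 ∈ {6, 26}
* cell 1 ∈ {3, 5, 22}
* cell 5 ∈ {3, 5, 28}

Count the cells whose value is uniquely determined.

The 8 variables draw from only 8 values {3, 4, 5, 6, 16, 22, 26, 28}, so each is used; only cell 7 can be 16, hence cell 7 = 16.
Among the 7 still-open variables, 4 fits only cell 4 (and all 7 values in {3, 4, 5, 6, 22, 26, 28} must be used), so cell 4 = 4.
Among the 6 still-open variables, 22 fits only cell 1 (and all 6 values in {3, 5, 6, 22, 26, 28} must be used), so cell 1 = 22.
cell 3 and cell 6 share exactly the 2 values {6, 26}; by pigeonhole those values go to them, so strike 6, 26 from cell 8.
Determined: cell 1=22, cell 4=4, cell 7=16. The other cells each still have more than one consistent value. That makes 3.

3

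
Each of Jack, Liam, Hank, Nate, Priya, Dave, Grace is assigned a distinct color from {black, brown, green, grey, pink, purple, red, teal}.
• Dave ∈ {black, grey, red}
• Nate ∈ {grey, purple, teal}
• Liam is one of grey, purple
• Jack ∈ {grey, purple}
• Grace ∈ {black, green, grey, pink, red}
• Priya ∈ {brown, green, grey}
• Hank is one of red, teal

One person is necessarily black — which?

Jack and Liam between them cover only {grey, purple} — a naked pair. Remove those values from Nate, Priya, Dave, Grace.
Nate must be teal (only option left). Strike teal from Hank.
That leaves Hank = red. Eliminate red elsewhere: Dave, Grace.
So black goes to Dave.

Dave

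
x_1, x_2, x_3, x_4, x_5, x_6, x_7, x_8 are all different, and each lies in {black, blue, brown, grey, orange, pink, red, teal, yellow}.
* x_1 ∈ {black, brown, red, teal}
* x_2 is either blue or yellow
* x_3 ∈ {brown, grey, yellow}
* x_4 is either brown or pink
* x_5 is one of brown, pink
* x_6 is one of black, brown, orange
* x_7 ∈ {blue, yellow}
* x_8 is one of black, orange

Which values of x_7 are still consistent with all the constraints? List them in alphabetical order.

blue, yellow

The 2 variables x_2 and x_7 are confined to {blue, yellow}, which locks those values in; drop them from x_3.
x_4 and x_5 share exactly the 2 values {brown, pink}; by pigeonhole those values go to them, so strike brown, pink from x_1, x_3, x_6.
x_3 has just one choice, so x_3 = grey.
x_6 and x_8 between them cover only {black, orange} — a naked pair. Remove those values from x_1.
No further eliminations apply; x_7 can still be any of blue, yellow.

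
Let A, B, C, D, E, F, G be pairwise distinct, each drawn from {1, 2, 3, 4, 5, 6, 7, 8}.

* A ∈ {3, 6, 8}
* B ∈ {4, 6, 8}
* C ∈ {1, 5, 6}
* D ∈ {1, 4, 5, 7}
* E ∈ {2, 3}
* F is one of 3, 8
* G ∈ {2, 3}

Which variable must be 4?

B

E and G between them cover only {2, 3} — a naked pair. Remove those values from A, F.
F must be 8 (only option left). So A, B can't be 8.
A must be 6 (only option left). Remove 6 from B, C.
So 4 goes to B.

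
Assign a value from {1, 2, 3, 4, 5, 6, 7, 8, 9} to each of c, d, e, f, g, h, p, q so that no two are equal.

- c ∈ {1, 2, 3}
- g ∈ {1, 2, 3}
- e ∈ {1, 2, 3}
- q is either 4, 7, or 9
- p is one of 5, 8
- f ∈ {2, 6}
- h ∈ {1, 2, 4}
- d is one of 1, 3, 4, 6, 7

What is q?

9

c, e, g between them cover only {1, 2, 3} — a naked triple. Remove those values from d, f, h.
f's domain is down to {6}, so f = 6. So d can't be 6.
h's domain is down to {4}, so h = 4. Remove 4 from d, q.
d must be 7 (only option left). Strike 7 from q.
So q = 9.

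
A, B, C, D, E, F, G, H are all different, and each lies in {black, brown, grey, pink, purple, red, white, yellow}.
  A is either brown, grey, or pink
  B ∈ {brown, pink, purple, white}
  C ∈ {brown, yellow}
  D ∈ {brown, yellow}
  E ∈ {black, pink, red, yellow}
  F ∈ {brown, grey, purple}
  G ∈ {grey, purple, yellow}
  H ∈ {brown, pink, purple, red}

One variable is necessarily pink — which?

A

The 8 variables draw from only 8 values {black, brown, grey, pink, purple, red, white, yellow}, so each is used; only E can be black, hence E = black.
Among the 7 still-open variables, red fits only H (and all 7 values in {brown, grey, pink, purple, red, white, yellow} must be used), so H = red.
Among the 6 still-open variables, white fits only B (and all 6 values in {brown, grey, pink, purple, white, yellow} must be used), so B = white.
The 5 still-open variables draw from only 5 values {brown, grey, pink, purple, yellow}, so each is used; only A can be pink, hence A = pink.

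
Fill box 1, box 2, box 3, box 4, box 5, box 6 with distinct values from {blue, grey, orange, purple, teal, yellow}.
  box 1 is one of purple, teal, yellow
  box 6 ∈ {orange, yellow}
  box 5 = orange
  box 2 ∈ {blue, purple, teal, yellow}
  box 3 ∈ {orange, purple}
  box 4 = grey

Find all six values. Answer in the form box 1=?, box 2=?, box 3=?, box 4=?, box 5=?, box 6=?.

box 4 must be grey (only option left).
box 5 must be orange (only option left). So box 3, box 6 can't be orange.
box 6's domain is down to {yellow}, so box 6 = yellow. Strike yellow from box 1, box 2.
box 3 must be purple (only option left). So box 1, box 2 can't be purple.
box 1 must be teal (only option left). Remove teal from box 2.
That leaves box 2 = blue.

box 1=teal, box 2=blue, box 3=purple, box 4=grey, box 5=orange, box 6=yellow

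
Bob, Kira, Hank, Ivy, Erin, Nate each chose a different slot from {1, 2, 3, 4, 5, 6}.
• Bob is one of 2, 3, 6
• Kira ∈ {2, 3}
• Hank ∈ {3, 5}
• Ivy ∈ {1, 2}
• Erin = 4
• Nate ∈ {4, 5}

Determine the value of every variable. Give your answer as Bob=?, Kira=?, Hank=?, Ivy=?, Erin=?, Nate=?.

Erin's domain is down to {4}, so Erin = 4. Remove 4 from Nate.
Nate must be 5 (only option left). So Hank can't be 5.
That leaves Hank = 3. So Bob, Kira can't be 3.
That leaves Kira = 2. Strike 2 from Bob, Ivy.
Ivy has just one choice, so Ivy = 1.
Bob has just one choice, so Bob = 6.

Bob=6, Kira=2, Hank=3, Ivy=1, Erin=4, Nate=5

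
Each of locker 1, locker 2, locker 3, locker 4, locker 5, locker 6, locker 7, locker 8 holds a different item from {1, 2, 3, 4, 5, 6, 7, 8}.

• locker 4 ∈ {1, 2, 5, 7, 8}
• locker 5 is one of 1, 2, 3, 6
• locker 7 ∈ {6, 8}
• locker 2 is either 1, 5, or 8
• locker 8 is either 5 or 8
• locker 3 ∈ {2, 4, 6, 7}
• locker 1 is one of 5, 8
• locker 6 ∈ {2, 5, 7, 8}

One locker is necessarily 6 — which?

locker 7

Among the 8 variables, 3 fits only locker 5 (and all 8 values in {1, 2, 3, 4, 5, 6, 7, 8} must be used), so locker 5 = 3.
The 7 still-open variables draw from only 7 values {1, 2, 4, 5, 6, 7, 8}, so each is used; only locker 3 can be 4, hence locker 3 = 4.
The 6 still-open variables draw from only 6 values {1, 2, 5, 6, 7, 8}, so each is used; only locker 7 can be 6, hence locker 7 = 6.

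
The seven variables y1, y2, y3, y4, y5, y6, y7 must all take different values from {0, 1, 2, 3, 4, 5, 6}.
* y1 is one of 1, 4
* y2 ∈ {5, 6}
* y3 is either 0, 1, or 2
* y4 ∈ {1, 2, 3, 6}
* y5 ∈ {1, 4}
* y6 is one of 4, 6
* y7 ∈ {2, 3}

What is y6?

6

Among the 7 variables, 0 fits only y3 (and all 7 values in {0, 1, 2, 3, 4, 5, 6} must be used), so y3 = 0.
The 6 still-open variables together cover exactly {1, 2, 3, 4, 5, 6} — 6 values for 6 variables — and 5 appears only in y2's list, so y2 = 5.
y1 and y5 share exactly the 2 values {1, 4}; by pigeonhole those values go to them, so strike 1, 4 from y4, y6.
So y6 = 6.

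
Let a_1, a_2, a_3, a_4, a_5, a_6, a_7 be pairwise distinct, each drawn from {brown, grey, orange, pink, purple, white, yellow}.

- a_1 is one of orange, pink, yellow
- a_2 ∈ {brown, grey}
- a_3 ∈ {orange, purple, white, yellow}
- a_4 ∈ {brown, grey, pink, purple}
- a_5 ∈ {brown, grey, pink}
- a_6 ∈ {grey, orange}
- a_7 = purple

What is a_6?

orange

a_7 must be purple (only option left). Remove purple from a_3, a_4.
Among the 6 still-open variables, white fits only a_3 (and all 6 values in {brown, grey, orange, pink, white, yellow} must be used), so a_3 = white.
Among the 5 still-open variables, yellow fits only a_1 (and all 5 values in {brown, grey, orange, pink, yellow} must be used), so a_1 = yellow.
The 4 still-open variables draw from only 4 values {brown, grey, orange, pink}, so each is used; only a_6 can be orange, hence a_6 = orange.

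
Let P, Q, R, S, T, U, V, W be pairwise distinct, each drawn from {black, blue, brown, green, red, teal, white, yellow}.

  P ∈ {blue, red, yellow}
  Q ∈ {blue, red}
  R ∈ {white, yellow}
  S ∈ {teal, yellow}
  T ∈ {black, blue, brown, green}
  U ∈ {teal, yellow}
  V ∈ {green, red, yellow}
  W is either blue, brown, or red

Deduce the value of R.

The 8 variables draw from only 8 values {black, blue, brown, green, red, teal, white, yellow}, so each is used; only T can be black, hence T = black.
The 7 still-open variables together cover exactly {blue, brown, green, red, teal, white, yellow} — 7 values for 7 variables — and brown appears only in W's list, so W = brown.
The 6 still-open variables draw from only 6 values {blue, green, red, teal, white, yellow}, so each is used; only V can be green, hence V = green.
The 5 still-open variables draw from only 5 values {blue, red, teal, white, yellow}, so each is used; only R can be white, hence R = white.

white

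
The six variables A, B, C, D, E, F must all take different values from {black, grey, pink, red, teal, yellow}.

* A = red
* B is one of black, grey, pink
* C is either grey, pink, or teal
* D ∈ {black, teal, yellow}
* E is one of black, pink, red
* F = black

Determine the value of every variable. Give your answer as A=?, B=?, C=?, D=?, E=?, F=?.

A must be red (only option left). So E can't be red.
F's domain is down to {black}, so F = black. Remove black from B, D, E.
E's domain is down to {pink}, so E = pink. Remove pink from B, C.
B must be grey (only option left). Strike grey from C.
C has just one choice, so C = teal. So D can't be teal.
That leaves D = yellow.

A=red, B=grey, C=teal, D=yellow, E=pink, F=black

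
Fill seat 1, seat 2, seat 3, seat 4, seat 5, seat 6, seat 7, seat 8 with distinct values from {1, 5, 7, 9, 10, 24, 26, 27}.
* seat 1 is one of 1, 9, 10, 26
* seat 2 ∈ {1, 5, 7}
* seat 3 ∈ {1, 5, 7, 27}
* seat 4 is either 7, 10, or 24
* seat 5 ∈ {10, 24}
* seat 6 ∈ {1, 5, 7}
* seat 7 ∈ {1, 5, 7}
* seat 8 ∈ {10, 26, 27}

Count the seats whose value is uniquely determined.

3

The 8 variables together cover exactly {1, 5, 7, 9, 10, 24, 26, 27} — 8 values for 8 variables — and 9 appears only in seat 1's list, so seat 1 = 9.
The 7 still-open variables draw from only 7 values {1, 5, 7, 10, 24, 26, 27}, so each is used; only seat 8 can be 26, hence seat 8 = 26.
The 6 still-open variables draw from only 6 values {1, 5, 7, 10, 24, 27}, so each is used; only seat 3 can be 27, hence seat 3 = 27.
seat 2, seat 6, seat 7 share exactly the 3 values {1, 5, 7}; by pigeonhole those values go to them, so strike 1, 5, 7 from seat 4.
Determined: seat 1=9, seat 3=27, seat 8=26. The other seats each still have more than one consistent value. That makes 3.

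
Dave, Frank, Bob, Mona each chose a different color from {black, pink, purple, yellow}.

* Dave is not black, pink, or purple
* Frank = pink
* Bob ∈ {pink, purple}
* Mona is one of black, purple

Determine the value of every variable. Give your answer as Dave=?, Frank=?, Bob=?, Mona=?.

Dave has just one choice, so Dave = yellow.
Frank must be pink (only option left). Remove pink from Bob.
That leaves Bob = purple. Eliminate purple elsewhere: Mona.
Mona must be black (only option left).

Dave=yellow, Frank=pink, Bob=purple, Mona=black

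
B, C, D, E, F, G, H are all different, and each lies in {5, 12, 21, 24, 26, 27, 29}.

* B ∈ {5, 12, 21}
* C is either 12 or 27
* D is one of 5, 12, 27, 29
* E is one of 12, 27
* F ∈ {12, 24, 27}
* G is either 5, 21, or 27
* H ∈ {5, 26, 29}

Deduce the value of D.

29

The 7 variables together cover exactly {5, 12, 21, 24, 26, 27, 29} — 7 values for 7 variables — and 24 appears only in F's list, so F = 24.
The 6 still-open variables draw from only 6 values {5, 12, 21, 26, 27, 29}, so each is used; only H can be 26, hence H = 26.
The 5 still-open variables together cover exactly {5, 12, 21, 27, 29} — 5 values for 5 variables — and 29 appears only in D's list, so D = 29.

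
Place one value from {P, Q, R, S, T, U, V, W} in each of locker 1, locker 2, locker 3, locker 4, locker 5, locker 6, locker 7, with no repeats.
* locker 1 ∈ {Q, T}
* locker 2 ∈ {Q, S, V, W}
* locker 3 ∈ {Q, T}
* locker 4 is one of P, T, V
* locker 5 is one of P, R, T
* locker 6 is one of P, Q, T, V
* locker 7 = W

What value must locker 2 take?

S

locker 7's domain is down to {W}, so locker 7 = W. Strike W from locker 2.
The 6 still-open variables draw from only 6 values {P, Q, R, S, T, V}, so each is used; only locker 5 can be R, hence locker 5 = R.
Among the 5 still-open variables, S fits only locker 2 (and all 5 values in {P, Q, S, T, V} must be used), so locker 2 = S.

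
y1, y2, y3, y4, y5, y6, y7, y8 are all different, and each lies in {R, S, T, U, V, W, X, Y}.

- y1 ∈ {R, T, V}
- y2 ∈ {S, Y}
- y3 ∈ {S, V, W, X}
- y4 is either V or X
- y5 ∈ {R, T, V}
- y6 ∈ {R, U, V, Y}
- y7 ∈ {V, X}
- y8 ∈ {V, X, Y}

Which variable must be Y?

Among the 8 variables, U fits only y6 (and all 8 values in {R, S, T, U, V, W, X, Y} must be used), so y6 = U.
The 7 still-open variables draw from only 7 values {R, S, T, V, W, X, Y}, so each is used; only y3 can be W, hence y3 = W.
The 6 still-open variables draw from only 6 values {R, S, T, V, X, Y}, so each is used; only y2 can be S, hence y2 = S.
The 5 still-open variables draw from only 5 values {R, T, V, X, Y}, so each is used; only y8 can be Y, hence y8 = Y.

y8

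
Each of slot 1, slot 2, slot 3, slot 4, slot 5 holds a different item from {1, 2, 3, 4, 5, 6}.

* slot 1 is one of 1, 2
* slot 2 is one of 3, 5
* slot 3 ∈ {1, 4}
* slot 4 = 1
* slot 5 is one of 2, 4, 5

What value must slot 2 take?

3

slot 4's domain is down to {1}, so slot 4 = 1. Remove 1 from slot 1, slot 3.
slot 1 has just one choice, so slot 1 = 2. Strike 2 from slot 5.
slot 3 must be 4 (only option left). Eliminate 4 elsewhere: slot 5.
slot 5 must be 5 (only option left). Eliminate 5 elsewhere: slot 2.
So slot 2 = 3.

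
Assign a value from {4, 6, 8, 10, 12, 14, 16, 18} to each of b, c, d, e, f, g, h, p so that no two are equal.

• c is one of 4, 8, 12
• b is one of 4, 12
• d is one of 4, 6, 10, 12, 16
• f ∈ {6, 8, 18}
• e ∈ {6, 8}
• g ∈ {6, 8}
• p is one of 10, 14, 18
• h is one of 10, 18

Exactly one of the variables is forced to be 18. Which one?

f

The 8 variables together cover exactly {4, 6, 8, 10, 12, 14, 16, 18} — 8 values for 8 variables — and 14 appears only in p's list, so p = 14.
The 7 still-open variables draw from only 7 values {4, 6, 8, 10, 12, 16, 18}, so each is used; only d can be 16, hence d = 16.
Among the 6 still-open variables, 10 fits only h (and all 6 values in {4, 6, 8, 10, 12, 18} must be used), so h = 10.
Among the 5 still-open variables, 18 fits only f (and all 5 values in {4, 6, 8, 12, 18} must be used), so f = 18.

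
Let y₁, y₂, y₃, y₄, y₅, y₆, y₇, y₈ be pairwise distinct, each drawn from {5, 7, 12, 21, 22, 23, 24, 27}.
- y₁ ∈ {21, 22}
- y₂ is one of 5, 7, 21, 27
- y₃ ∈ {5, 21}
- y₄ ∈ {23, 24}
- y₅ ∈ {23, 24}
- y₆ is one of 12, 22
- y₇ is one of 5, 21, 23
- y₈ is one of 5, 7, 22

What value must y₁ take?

Among the 8 variables, 12 fits only y₆ (and all 8 values in {5, 7, 12, 21, 22, 23, 24, 27} must be used), so y₆ = 12.
The 7 still-open variables together cover exactly {5, 7, 21, 22, 23, 24, 27} — 7 values for 7 variables — and 27 appears only in y₂'s list, so y₂ = 27.
Among the 6 still-open variables, 7 fits only y₈ (and all 6 values in {5, 7, 21, 22, 23, 24} must be used), so y₈ = 7.
The 5 still-open variables draw from only 5 values {5, 21, 22, 23, 24}, so each is used; only y₁ can be 22, hence y₁ = 22.

22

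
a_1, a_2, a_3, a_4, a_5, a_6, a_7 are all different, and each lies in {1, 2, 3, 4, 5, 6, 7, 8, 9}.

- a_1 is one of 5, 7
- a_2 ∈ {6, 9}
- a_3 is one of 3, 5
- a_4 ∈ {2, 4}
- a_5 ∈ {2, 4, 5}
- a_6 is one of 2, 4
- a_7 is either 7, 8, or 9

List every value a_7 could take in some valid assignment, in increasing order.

The 2 variables a_4 and a_6 are confined to {2, 4}, which locks those values in; drop them from a_5.
a_5's domain is down to {5}, so a_5 = 5. So a_1, a_3 can't be 5.
a_1 must be 7 (only option left). So a_7 can't be 7.
a_3 must be 3 (only option left).
No further eliminations apply; a_7 can still be any of 8, 9.

8, 9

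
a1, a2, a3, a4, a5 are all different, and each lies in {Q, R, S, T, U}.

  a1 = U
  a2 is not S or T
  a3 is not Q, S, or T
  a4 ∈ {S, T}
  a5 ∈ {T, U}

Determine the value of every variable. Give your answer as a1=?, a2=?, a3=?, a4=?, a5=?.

a1's domain is down to {U}, so a1 = U. Strike U from a2, a3, a5.
a3 has just one choice, so a3 = R. So a2 can't be R.
a5's domain is down to {T}, so a5 = T. So a4 can't be T.
a2 has just one choice, so a2 = Q.
a4's domain is down to {S}, so a4 = S.

a1=U, a2=Q, a3=R, a4=S, a5=T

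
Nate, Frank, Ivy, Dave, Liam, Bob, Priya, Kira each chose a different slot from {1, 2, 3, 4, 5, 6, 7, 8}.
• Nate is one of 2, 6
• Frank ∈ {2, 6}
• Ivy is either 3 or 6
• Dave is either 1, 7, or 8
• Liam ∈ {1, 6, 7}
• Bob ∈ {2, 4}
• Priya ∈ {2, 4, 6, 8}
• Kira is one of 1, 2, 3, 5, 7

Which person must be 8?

The 8 variables draw from only 8 values {1, 2, 3, 4, 5, 6, 7, 8}, so each is used; only Kira can be 5, hence Kira = 5.
Among the 7 still-open variables, 3 fits only Ivy (and all 7 values in {1, 2, 3, 4, 6, 7, 8} must be used), so Ivy = 3.
Nate and Frank between them cover only {2, 6} — a naked pair. Remove those values from Liam, Bob, Priya.
Bob has just one choice, so Bob = 4. So Priya can't be 4.
So 8 goes to Priya.

Priya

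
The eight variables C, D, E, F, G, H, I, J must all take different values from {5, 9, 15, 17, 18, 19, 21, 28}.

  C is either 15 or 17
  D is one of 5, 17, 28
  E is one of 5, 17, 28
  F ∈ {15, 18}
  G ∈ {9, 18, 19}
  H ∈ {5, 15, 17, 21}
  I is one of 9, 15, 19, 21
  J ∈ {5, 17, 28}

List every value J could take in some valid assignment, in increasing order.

5, 17, 28

D, E, J share exactly the 3 values {5, 17, 28}; by pigeonhole those values go to them, so strike 5, 17, 28 from C, H.
C's domain is down to {15}, so C = 15. Remove 15 from F, H, I.
That leaves F = 18. Eliminate 18 elsewhere: G.
That leaves H = 21. Remove 21 from I.
No further eliminations apply; J can still be any of 5, 17, 28.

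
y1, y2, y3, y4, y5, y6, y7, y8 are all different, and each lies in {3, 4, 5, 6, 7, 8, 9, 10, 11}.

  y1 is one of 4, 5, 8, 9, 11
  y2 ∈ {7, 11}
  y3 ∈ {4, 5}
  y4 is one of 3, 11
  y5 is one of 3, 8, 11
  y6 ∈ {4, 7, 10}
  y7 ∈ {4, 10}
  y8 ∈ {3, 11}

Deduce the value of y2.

7

The 8 variables draw from only 8 values {3, 4, 5, 7, 8, 9, 10, 11}, so each is used; only y1 can be 9, hence y1 = 9.
The 7 still-open variables together cover exactly {3, 4, 5, 7, 8, 10, 11} — 7 values for 7 variables — and 5 appears only in y3's list, so y3 = 5.
The 6 still-open variables draw from only 6 values {3, 4, 7, 8, 10, 11}, so each is used; only y5 can be 8, hence y5 = 8.
y4 and y8 share exactly the 2 values {3, 11}; by pigeonhole those values go to them, so strike 3, 11 from y2.
So y2 = 7.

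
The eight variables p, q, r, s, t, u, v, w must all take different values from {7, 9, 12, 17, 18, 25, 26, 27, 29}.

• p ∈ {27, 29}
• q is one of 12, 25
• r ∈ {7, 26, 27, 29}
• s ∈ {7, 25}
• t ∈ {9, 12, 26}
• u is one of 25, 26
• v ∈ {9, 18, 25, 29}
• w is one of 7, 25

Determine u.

26

Among the 8 variables, 18 fits only v (and all 8 values in {7, 9, 12, 18, 25, 26, 27, 29} must be used), so v = 18.
The 7 still-open variables draw from only 7 values {7, 9, 12, 25, 26, 27, 29}, so each is used; only t can be 9, hence t = 9.
The 6 still-open variables together cover exactly {7, 12, 25, 26, 27, 29} — 6 values for 6 variables — and 12 appears only in q's list, so q = 12.
The 2 variables s and w are confined to {7, 25}, which locks those values in; drop them from r, u.
So u = 26.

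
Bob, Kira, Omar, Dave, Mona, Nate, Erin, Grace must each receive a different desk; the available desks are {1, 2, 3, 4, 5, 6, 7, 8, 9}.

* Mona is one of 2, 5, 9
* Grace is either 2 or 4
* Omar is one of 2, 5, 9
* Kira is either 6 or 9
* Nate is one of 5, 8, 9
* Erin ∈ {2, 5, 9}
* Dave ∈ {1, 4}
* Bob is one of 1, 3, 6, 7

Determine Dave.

Omar, Mona, Erin between them cover only {2, 5, 9} — a naked triple. Remove those values from Kira, Nate, Grace.
Kira has just one choice, so Kira = 6. Strike 6 from Bob.
Nate's domain is down to {8}, so Nate = 8.
Grace has just one choice, so Grace = 4. Eliminate 4 elsewhere: Dave.
So Dave = 1.

1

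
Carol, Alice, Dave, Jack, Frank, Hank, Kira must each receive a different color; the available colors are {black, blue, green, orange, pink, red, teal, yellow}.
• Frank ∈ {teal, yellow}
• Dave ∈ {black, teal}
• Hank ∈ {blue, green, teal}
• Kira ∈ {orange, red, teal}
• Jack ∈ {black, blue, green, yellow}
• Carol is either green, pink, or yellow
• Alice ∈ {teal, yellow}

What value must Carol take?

pink

The 2 variables Alice and Frank are confined to {teal, yellow}, which locks those values in; drop them from Carol, Dave, Jack, Hank, Kira.
Dave has just one choice, so Dave = black. So Jack can't be black.
Jack and Hank share exactly the 2 values {blue, green}; by pigeonhole those values go to them, so strike blue, green from Carol.
So Carol = pink.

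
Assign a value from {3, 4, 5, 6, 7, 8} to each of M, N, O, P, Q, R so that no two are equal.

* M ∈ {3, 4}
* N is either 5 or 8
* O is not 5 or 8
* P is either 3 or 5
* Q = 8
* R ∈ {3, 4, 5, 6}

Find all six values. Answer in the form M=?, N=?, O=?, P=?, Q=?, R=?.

Q must be 8 (only option left). Strike 8 from N.
N has just one choice, so N = 5. Strike 5 from P, R.
P must be 3 (only option left). Eliminate 3 elsewhere: M, O, R.
M must be 4 (only option left). Remove 4 from O, R.
That leaves R = 6. So O can't be 6.
O has just one choice, so O = 7.

M=4, N=5, O=7, P=3, Q=8, R=6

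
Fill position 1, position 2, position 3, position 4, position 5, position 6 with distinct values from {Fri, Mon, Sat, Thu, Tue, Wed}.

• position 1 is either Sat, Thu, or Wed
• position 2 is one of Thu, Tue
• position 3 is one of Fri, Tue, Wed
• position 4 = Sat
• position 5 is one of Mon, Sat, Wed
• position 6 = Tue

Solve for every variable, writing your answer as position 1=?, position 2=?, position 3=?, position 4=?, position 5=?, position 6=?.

position 1=Wed, position 2=Thu, position 3=Fri, position 4=Sat, position 5=Mon, position 6=Tue

position 4 has just one choice, so position 4 = Sat. Strike Sat from position 1, position 5.
position 6 has just one choice, so position 6 = Tue. Remove Tue from position 2, position 3.
That leaves position 2 = Thu. Strike Thu from position 1.
position 1 must be Wed (only option left). So position 3, position 5 can't be Wed.
That leaves position 3 = Fri.
That leaves position 5 = Mon.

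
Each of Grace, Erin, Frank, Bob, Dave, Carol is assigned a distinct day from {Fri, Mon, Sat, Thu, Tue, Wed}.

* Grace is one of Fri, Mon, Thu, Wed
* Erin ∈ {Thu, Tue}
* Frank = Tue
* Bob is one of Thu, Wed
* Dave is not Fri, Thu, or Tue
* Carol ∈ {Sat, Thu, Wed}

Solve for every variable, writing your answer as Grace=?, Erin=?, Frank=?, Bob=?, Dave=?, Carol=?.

Frank's domain is down to {Tue}, so Frank = Tue. Strike Tue from Erin.
That leaves Erin = Thu. Remove Thu from Grace, Bob, Carol.
Bob's domain is down to {Wed}, so Bob = Wed. So Grace, Dave, Carol can't be Wed.
That leaves Carol = Sat. So Dave can't be Sat.
Dave has just one choice, so Dave = Mon. So Grace can't be Mon.
Grace's domain is down to {Fri}, so Grace = Fri.

Grace=Fri, Erin=Thu, Frank=Tue, Bob=Wed, Dave=Mon, Carol=Sat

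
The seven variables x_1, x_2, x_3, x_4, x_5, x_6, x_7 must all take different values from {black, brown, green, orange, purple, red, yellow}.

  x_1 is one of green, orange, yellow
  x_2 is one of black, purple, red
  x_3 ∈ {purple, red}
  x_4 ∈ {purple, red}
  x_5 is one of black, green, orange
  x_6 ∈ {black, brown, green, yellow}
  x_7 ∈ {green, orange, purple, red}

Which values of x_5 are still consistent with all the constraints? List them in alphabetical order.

green, orange

Among the 7 variables, brown fits only x_6 (and all 7 values in {black, brown, green, orange, purple, red, yellow} must be used), so x_6 = brown.
Among the 6 still-open variables, yellow fits only x_1 (and all 6 values in {black, green, orange, purple, red, yellow} must be used), so x_1 = yellow.
The 2 variables x_3 and x_4 are confined to {purple, red}, which locks those values in; drop them from x_2, x_7.
x_2 has just one choice, so x_2 = black. Eliminate black elsewhere: x_5.
No further eliminations apply; x_5 can still be any of green, orange.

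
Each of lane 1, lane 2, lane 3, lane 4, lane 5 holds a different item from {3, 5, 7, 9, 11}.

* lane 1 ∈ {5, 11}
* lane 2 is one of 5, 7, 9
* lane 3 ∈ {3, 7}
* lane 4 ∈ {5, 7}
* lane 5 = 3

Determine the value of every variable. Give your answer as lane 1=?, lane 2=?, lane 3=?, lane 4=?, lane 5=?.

lane 5's domain is down to {3}, so lane 5 = 3. Strike 3 from lane 3.
lane 3 has just one choice, so lane 3 = 7. Eliminate 7 elsewhere: lane 2, lane 4.
That leaves lane 4 = 5. Remove 5 from lane 1, lane 2.
That leaves lane 1 = 11.
lane 2 has just one choice, so lane 2 = 9.

lane 1=11, lane 2=9, lane 3=7, lane 4=5, lane 5=3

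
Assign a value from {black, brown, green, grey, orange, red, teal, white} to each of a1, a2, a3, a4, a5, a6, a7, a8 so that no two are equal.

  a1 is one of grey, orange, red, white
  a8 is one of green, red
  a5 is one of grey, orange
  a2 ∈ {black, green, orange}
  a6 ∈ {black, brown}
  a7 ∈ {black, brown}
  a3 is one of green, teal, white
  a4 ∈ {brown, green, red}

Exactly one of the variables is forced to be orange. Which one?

a2

Among the 8 variables, teal fits only a3 (and all 8 values in {black, brown, green, grey, orange, red, teal, white} must be used), so a3 = teal.
The 7 still-open variables draw from only 7 values {black, brown, green, grey, orange, red, white}, so each is used; only a1 can be white, hence a1 = white.
Among the 6 still-open variables, grey fits only a5 (and all 6 values in {black, brown, green, grey, orange, red} must be used), so a5 = grey.
The 5 still-open variables together cover exactly {black, brown, green, orange, red} — 5 values for 5 variables — and orange appears only in a2's list, so a2 = orange.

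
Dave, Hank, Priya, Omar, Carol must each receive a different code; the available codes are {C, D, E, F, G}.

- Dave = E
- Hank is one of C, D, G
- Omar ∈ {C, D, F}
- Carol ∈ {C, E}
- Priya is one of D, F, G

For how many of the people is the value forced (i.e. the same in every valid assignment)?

Dave has just one choice, so Dave = E. Remove E from Carol.
That leaves Carol = C. So Hank, Omar can't be C.
Determined: Dave=E, Carol=C. The other people each still have more than one consistent value. That makes 2.

2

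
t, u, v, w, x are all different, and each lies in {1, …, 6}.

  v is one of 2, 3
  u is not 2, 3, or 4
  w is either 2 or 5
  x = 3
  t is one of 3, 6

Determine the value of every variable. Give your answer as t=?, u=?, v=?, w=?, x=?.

x's domain is down to {3}, so x = 3. Eliminate 3 elsewhere: t, v.
t's domain is down to {6}, so t = 6. Strike 6 from u.
v's domain is down to {2}, so v = 2. So w can't be 2.
w must be 5 (only option left). So u can't be 5.
That leaves u = 1.

t=6, u=1, v=2, w=5, x=3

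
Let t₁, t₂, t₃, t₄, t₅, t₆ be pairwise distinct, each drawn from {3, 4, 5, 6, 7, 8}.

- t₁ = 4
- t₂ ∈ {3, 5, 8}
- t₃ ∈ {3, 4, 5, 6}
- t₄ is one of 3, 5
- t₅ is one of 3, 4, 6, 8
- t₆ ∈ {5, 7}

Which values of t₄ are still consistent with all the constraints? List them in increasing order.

3, 5

t₁ has just one choice, so t₁ = 4. Strike 4 from t₃, t₅.
The 5 still-open variables together cover exactly {3, 5, 6, 7, 8} — 5 values for 5 variables — and 7 appears only in t₆'s list, so t₆ = 7.
No further eliminations apply; t₄ can still be any of 3, 5.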